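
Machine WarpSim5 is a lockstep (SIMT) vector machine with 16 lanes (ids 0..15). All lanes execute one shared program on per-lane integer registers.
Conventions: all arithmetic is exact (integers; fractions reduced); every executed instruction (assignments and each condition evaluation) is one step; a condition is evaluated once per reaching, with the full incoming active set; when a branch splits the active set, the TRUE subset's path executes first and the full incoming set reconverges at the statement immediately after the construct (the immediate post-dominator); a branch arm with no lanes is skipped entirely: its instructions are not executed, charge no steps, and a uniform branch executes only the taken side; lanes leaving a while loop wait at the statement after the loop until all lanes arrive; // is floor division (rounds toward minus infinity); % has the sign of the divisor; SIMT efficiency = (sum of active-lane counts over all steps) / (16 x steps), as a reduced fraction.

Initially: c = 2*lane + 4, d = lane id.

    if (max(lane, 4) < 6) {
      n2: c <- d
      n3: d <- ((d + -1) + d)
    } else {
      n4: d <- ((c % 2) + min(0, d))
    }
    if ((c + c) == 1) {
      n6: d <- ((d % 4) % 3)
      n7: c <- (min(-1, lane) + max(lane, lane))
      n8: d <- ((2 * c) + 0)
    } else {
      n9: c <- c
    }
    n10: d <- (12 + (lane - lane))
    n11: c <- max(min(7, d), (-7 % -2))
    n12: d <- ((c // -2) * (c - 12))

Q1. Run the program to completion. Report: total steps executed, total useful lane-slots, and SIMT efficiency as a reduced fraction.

Answer: 9 steps, 118 useful, 59/72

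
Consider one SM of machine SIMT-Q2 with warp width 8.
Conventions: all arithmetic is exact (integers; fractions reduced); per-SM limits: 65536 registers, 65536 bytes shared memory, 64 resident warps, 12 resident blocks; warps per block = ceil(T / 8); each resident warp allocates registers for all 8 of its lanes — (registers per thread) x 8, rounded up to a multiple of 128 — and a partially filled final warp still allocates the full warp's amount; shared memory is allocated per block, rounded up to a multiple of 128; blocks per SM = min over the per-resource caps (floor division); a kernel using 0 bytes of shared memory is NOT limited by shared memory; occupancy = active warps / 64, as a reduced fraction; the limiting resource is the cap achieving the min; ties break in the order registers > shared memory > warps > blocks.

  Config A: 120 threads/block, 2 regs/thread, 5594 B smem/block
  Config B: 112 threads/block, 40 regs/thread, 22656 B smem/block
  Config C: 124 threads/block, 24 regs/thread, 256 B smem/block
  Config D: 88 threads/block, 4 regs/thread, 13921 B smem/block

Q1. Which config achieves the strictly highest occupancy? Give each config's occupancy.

occupancies: A 15/16, B 7/16, C 1, D 11/16

Answer: C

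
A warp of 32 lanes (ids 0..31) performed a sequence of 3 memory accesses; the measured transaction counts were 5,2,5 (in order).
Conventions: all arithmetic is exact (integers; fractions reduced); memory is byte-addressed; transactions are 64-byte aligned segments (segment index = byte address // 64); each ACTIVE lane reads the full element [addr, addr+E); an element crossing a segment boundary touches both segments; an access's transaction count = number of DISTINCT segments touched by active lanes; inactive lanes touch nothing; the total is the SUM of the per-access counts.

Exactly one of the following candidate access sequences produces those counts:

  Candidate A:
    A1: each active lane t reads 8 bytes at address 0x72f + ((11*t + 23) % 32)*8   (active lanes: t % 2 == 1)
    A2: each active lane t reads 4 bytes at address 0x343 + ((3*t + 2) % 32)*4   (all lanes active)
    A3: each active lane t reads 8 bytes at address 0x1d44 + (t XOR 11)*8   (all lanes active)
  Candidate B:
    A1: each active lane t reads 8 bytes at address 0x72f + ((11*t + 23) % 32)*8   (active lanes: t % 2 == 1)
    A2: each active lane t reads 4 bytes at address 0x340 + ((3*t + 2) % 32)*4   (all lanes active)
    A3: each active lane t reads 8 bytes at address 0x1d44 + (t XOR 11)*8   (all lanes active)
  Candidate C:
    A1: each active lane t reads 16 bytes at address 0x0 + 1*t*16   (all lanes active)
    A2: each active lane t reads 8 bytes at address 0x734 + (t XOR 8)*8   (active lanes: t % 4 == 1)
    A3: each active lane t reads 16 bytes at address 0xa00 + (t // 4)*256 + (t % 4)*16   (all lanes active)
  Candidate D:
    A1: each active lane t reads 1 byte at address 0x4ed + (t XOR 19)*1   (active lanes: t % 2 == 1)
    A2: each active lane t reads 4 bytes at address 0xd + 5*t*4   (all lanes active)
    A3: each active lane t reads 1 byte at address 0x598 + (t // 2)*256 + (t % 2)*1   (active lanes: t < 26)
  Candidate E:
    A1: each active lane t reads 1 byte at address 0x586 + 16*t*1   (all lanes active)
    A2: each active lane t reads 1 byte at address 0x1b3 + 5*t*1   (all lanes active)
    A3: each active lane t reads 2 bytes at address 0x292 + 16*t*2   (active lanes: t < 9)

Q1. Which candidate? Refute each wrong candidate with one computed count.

A: A2 gives 3 transactions, not 2
C: A1 gives 8 transactions, not 5
D: A1 gives 2 transactions, not 5
E: A1 gives 8 transactions, not 5
B: all counts match (5,2,5)

Answer: B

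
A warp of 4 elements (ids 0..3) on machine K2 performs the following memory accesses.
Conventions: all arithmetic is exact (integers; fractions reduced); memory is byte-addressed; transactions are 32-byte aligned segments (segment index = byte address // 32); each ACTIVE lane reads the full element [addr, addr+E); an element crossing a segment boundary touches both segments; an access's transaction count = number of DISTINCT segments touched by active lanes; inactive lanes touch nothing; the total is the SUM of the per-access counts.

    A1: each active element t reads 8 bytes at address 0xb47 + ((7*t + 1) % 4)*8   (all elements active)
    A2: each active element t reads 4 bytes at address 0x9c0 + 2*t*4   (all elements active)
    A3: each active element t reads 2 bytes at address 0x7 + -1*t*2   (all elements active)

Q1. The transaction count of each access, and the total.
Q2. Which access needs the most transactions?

A1: 2 transactions
A2: 1 transaction
A3: 1 transaction

Answer: 2,1,1; total 4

Answer: A1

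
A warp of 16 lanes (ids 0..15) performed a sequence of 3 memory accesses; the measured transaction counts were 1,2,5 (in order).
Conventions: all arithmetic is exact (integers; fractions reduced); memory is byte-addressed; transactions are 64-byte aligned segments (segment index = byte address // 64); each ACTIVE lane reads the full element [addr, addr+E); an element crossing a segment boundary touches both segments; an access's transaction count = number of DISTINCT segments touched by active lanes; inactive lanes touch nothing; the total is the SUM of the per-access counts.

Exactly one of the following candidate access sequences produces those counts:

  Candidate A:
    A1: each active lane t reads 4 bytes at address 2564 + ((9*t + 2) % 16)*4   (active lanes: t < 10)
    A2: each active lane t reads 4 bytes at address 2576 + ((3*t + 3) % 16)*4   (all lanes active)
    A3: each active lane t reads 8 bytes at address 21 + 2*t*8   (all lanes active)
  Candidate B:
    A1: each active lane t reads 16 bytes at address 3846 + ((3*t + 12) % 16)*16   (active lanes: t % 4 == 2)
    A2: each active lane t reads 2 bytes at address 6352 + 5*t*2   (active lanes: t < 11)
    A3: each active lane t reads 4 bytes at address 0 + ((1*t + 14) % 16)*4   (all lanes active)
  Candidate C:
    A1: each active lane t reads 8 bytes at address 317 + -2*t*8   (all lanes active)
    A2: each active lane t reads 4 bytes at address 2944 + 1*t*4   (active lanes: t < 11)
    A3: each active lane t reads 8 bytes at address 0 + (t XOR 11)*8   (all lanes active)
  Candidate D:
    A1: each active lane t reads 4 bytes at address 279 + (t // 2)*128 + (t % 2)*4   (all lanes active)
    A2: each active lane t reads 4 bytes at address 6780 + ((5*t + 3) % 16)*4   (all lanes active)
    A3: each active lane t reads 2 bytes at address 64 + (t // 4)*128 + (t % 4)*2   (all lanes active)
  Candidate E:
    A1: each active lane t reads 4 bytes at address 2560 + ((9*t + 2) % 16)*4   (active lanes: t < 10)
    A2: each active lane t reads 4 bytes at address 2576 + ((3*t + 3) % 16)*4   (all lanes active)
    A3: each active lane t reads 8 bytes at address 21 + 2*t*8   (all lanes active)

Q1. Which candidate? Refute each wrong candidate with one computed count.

A: A1 gives 2 transactions, not 1
B: A1 gives 4 transactions, not 1
C: A1 gives 5 transactions, not 1
D: A1 gives 8 transactions, not 1
E: all counts match (1,2,5)

Answer: E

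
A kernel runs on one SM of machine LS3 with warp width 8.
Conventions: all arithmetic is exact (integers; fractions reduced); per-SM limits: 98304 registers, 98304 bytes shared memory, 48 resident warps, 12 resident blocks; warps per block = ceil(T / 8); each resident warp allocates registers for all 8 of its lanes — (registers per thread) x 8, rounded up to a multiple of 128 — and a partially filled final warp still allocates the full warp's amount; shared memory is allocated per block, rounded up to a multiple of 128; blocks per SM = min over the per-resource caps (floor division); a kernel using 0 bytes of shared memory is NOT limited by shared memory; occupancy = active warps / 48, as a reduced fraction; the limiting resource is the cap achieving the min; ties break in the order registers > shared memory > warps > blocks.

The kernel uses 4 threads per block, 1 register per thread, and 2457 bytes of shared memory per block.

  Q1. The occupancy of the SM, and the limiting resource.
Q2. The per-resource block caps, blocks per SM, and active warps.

Answer: occupancy 1/4, limited by blocks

registers: 768 blocks
shared memory: 38 blocks
warps: 48 blocks
blocks: 12 blocks

Answer: 12 blocks, 12 active warps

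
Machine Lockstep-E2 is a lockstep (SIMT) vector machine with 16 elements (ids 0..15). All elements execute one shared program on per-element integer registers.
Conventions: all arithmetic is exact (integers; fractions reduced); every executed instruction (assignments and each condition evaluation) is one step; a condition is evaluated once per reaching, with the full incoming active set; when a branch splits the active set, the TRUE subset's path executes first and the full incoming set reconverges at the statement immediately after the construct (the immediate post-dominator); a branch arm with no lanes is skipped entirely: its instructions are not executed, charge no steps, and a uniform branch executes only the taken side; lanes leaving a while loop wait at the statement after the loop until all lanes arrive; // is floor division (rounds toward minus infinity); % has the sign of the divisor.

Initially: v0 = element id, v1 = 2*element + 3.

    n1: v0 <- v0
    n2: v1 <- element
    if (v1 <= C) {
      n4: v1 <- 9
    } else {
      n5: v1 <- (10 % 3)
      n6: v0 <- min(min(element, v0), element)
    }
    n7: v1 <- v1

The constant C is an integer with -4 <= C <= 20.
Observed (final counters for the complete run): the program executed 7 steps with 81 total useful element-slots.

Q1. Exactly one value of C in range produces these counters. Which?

Answer: C = 14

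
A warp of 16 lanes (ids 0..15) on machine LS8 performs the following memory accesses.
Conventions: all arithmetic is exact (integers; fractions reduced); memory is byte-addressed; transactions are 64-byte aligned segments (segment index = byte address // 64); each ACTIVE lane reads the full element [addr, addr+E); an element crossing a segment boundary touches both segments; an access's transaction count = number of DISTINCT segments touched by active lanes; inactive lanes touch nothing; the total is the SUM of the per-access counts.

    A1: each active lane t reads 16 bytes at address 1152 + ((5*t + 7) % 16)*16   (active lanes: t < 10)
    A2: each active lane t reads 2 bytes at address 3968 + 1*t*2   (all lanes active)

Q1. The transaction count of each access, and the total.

A1: 4 transactions
A2: 1 transaction

Answer: 4,1; total 5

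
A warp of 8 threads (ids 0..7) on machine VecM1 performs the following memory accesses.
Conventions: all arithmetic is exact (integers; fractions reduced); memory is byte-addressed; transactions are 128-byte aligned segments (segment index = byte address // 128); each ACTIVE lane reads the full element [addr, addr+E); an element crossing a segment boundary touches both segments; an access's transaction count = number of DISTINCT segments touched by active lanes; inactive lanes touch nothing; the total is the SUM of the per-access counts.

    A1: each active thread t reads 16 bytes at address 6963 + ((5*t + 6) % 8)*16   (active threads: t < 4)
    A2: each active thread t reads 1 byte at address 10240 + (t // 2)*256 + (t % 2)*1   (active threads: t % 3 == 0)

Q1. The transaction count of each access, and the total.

A1: 2 transactions
A2: 3 transactions

Answer: 2,3; total 5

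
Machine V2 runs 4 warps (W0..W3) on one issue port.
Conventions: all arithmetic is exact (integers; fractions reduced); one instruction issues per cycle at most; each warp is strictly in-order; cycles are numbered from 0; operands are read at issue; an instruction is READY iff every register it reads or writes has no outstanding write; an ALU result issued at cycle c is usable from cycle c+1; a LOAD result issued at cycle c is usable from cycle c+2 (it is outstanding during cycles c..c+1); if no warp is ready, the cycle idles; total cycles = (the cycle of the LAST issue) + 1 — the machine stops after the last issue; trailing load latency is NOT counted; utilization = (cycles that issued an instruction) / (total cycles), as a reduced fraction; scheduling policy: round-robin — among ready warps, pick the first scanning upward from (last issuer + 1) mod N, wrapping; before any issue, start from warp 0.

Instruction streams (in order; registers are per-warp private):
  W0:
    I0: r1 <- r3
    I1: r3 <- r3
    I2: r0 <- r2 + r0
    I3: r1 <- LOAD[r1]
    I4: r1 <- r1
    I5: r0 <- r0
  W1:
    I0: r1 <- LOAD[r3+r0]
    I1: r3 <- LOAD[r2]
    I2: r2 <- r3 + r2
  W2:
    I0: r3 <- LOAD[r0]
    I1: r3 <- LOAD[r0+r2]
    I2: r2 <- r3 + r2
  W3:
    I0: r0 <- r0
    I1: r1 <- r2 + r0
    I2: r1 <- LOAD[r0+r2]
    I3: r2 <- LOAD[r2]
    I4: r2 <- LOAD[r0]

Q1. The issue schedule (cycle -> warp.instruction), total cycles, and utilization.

cycle 0: W0.I0
cycle 1: W1.I0
cycle 2: W2.I0
cycle 3: W3.I0
cycle 4: W0.I1
cycle 5: W1.I1
cycle 6: W2.I1
cycle 7: W3.I1
cycle 8: W0.I2
cycle 9: W1.I2
cycle 10: W2.I2
cycle 11: W3.I2
cycle 12: W0.I3
cycle 13: W3.I3
cycle 14: W0.I4
cycle 15: W3.I4
cycle 16: W0.I5

Answer: 17 cycles, utilization 1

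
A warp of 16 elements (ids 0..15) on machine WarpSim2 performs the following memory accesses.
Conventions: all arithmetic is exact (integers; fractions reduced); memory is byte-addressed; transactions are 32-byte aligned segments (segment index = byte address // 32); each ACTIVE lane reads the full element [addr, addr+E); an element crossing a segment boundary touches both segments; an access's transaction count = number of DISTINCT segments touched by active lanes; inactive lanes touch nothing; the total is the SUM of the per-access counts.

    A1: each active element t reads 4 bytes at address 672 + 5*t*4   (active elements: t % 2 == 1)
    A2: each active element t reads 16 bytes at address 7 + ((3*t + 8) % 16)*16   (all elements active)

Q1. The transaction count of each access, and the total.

A1: 8 transactions
A2: 9 transactions

Answer: 8,9; total 17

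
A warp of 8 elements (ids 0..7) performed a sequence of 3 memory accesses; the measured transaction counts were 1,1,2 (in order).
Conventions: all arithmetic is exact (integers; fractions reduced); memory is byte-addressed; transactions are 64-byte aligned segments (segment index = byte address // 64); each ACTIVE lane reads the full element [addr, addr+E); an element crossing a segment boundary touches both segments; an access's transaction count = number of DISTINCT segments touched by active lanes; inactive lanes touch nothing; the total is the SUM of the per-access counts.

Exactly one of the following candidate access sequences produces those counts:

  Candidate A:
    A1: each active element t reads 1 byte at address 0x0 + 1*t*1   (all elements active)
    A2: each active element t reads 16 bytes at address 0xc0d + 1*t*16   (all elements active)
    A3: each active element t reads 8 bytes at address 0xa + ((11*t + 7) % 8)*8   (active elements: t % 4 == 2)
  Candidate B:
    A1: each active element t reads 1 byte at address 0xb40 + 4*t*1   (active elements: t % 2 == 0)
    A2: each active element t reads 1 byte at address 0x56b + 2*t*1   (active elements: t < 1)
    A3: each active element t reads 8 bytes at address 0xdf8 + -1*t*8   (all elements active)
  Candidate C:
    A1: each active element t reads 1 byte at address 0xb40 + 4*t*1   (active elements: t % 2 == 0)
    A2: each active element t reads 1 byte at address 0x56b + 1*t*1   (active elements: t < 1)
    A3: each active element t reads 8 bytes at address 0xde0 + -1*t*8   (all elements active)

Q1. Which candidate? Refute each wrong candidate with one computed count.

A: A2 gives 3 transactions, not 1
B: A3 gives 1 transaction, not 2
C: all counts match (1,1,2)

Answer: C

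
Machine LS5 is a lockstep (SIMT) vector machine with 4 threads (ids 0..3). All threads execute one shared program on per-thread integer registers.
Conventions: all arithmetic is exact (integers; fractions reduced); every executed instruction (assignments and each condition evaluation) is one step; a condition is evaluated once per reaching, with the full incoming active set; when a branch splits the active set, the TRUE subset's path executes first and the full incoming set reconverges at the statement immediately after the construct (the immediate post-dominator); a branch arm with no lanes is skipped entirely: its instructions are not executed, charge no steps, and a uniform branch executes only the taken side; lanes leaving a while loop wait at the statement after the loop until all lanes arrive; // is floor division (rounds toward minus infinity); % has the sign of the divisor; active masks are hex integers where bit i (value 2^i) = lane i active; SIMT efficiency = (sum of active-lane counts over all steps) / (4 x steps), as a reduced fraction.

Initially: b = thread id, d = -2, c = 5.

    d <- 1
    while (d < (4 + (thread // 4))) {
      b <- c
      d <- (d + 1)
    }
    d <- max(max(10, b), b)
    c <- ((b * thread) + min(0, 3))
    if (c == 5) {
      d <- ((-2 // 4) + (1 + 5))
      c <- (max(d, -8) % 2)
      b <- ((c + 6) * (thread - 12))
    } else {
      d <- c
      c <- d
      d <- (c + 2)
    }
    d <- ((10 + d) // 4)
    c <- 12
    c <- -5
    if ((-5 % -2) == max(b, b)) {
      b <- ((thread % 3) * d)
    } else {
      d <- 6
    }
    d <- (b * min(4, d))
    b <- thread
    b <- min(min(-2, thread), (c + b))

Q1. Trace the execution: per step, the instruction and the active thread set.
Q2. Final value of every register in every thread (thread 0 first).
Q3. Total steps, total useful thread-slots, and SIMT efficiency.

step 0: d <- 1                       0xf
step 1: eval (d < (4 + (thread // 4))) 0xf
step 2: b <- c                       0xf
step 3: d <- (d + 1)                 0xf
step 4: eval (d < (4 + (thread // 4))) 0xf
step 5: b <- c                       0xf
step 6: d <- (d + 1)                 0xf
step 7: eval (d < (4 + (thread // 4))) 0xf
step 8: b <- c                       0xf
step 9: d <- (d + 1)                 0xf
step 10: eval (d < (4 + (thread // 4))) 0xf
step 11: d <- max(max(10, b), b)      0xf
step 12: c <- ((b * thread) + min(0, 3)) 0xf
step 13: eval (c == 5)                0xf
step 14: d <- ((-2 // 4) + (1 + 5))   0x2
step 15: c <- (max(d, -8) % 2)        0x2
step 16: b <- ((c + 6) * (thread - 12)) 0x2
step 17: d <- c                       0xd
step 18: c <- d                       0xd
step 19: d <- (c + 2)                 0xd
step 20: d <- ((10 + d) // 4)         0xf
step 21: c <- 12                      0xf
step 22: c <- -5                      0xf
step 23: eval ((-5 % -2) == max(b, b)) 0xf
step 24: d <- 6                       0xf
step 25: d <- (b * min(4, d))         0xf
step 26: b <- thread                  0xf
step 27: b <- min(min(-2, thread), (c + b)) 0xf

Answer: 28 steps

b: -5,-4,-3,-2
d: 20,-308,20,20
c: -5,-5,-5,-5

steps = 28; useful = 100; efficiency = 100/112 = 25/28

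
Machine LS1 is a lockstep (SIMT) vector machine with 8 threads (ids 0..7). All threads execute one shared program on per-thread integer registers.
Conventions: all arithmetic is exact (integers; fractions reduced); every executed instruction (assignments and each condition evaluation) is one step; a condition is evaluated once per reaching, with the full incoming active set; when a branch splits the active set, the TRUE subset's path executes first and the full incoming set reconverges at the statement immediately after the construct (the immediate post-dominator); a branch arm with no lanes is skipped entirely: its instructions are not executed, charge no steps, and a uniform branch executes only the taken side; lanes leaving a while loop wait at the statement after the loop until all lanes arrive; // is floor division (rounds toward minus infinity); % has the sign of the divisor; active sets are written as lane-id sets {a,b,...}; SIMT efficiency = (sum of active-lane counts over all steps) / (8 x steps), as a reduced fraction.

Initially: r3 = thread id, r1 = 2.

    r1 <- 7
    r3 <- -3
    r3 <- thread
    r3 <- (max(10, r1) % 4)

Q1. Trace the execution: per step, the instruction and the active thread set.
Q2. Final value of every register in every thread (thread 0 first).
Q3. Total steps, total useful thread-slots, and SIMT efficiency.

step 0: r1 <- 7                      {0,1,2,3,4,5,6,7}
step 1: r3 <- -3                     {0,1,2,3,4,5,6,7}
step 2: r3 <- thread                 {0,1,2,3,4,5,6,7}
step 3: r3 <- (max(10, r1) % 4)      {0,1,2,3,4,5,6,7}

Answer: 4 steps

r3: 2,2,2,2,2,2,2,2
r1: 7,7,7,7,7,7,7,7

steps = 4; useful = 32; efficiency = 32/32 = 1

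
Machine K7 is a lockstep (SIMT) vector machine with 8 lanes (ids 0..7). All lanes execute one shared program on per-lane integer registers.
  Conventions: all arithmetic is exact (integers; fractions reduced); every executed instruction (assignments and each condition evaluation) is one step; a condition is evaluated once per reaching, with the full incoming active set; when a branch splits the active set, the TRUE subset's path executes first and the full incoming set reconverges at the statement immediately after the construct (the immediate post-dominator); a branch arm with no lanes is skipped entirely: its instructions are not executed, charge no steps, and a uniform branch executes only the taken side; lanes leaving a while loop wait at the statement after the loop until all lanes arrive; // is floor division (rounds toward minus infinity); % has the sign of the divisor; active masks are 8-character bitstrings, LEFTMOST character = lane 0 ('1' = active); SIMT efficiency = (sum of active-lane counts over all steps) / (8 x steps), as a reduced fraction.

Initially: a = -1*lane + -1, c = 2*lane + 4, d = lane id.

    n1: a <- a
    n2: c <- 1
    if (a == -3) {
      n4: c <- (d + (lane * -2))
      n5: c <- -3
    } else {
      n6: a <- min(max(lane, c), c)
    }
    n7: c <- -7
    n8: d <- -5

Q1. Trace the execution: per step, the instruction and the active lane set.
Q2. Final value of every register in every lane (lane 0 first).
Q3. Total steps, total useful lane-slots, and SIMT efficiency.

step 0: a <- a                       11111111
step 1: c <- 1                       11111111
step 2: eval (a == -3)               11111111
step 3: c <- (d + (lane * -2))       00100000
step 4: c <- -3                      00100000
step 5: a <- min(max(lane, c), c)    11011111
step 6: c <- -7                      11111111
step 7: d <- -5                      11111111

Answer: 8 steps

a: 1,1,-3,1,1,1,1,1
c: -7,-7,-7,-7,-7,-7,-7,-7
d: -5,-5,-5,-5,-5,-5,-5,-5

steps = 8; useful = 49; efficiency = 49/64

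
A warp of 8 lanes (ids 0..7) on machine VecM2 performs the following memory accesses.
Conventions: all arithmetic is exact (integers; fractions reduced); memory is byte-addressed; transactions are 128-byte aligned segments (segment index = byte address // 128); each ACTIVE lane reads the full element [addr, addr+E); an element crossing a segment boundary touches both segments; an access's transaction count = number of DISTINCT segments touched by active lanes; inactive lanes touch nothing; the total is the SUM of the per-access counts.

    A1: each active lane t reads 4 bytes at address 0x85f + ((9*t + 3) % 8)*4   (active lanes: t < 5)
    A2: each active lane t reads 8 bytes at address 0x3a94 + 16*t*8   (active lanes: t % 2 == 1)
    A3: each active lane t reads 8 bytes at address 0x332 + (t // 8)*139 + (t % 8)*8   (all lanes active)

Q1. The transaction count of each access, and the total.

A1: 1 transaction
A2: 4 transactions
A3: 1 transaction

Answer: 1,4,1; total 6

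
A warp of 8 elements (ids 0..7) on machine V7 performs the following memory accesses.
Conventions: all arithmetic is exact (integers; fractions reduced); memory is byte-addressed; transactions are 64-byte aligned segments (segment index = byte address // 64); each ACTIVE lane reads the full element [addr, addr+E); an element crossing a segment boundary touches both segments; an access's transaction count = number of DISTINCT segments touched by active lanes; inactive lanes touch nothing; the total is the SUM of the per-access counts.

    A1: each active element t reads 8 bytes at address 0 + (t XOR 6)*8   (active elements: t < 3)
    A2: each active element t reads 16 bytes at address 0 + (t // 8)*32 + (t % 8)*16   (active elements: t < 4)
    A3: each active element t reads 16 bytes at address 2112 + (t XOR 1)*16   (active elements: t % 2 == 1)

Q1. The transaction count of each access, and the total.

A1: 1 transaction
A2: 1 transaction
A3: 2 transactions

Answer: 1,1,2; total 4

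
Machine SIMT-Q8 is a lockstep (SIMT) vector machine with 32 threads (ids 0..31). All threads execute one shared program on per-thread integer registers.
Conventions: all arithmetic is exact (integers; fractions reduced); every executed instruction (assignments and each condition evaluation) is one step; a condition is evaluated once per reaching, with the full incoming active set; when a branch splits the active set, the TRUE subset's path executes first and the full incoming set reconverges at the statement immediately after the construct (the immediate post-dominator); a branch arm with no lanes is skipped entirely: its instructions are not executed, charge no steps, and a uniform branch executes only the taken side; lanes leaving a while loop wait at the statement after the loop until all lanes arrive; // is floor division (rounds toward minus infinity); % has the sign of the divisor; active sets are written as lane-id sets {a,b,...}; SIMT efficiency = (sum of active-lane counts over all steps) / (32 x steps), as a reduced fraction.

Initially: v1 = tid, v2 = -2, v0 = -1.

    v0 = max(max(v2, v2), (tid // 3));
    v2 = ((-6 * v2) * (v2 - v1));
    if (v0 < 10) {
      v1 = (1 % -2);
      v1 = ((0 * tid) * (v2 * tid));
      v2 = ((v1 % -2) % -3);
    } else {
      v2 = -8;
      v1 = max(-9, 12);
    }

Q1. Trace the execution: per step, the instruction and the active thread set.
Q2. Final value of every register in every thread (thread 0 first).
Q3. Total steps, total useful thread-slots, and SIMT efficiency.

step 0: v0 <- max(max(v2, v2), (tid // 3)) {0,1,2,3,4,5,6,7,8,9,10,11,12,13,14,15,16,17,18,19,20,21,22,23,24,25,26,27,28,29,30,31}
step 1: v2 <- ((-6 * v2) * (v2 - v1)) {0,1,2,3,4,5,6,7,8,9,10,11,12,13,14,15,16,17,18,19,20,21,22,23,24,25,26,27,28,29,30,31}
step 2: eval (v0 < 10)               {0,1,2,3,4,5,6,7,8,9,10,11,12,13,14,15,16,17,18,19,20,21,22,23,24,25,26,27,28,29,30,31}
step 3: v1 <- (1 % -2)               {0,1,2,3,4,5,6,7,8,9,10,11,12,13,14,15,16,17,18,19,20,21,22,23,24,25,26,27,28,29}
step 4: v1 <- ((0 * tid) * (v2 * tid)) {0,1,2,3,4,5,6,7,8,9,10,11,12,13,14,15,16,17,18,19,20,21,22,23,24,25,26,27,28,29}
step 5: v2 <- ((v1 % -2) % -3)       {0,1,2,3,4,5,6,7,8,9,10,11,12,13,14,15,16,17,18,19,20,21,22,23,24,25,26,27,28,29}
step 6: v2 <- -8                     {30,31}
step 7: v1 <- max(-9, 12)            {30,31}

Answer: 8 steps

v1: 0,0,0,0,0,0,0,0,0,0,0,0,0,0,0,0,0,0,0,0,0,0,0,0,0,0,0,0,0,0,12,12
v2: 0,0,0,0,0,0,0,0,0,0,0,0,0,0,0,0,0,0,0,0,0,0,0,0,0,0,0,0,0,0,-8,-8
v0: 0,0,0,1,1,1,2,2,2,3,3,3,4,4,4,5,5,5,6,6,6,7,7,7,8,8,8,9,9,9,10,10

steps = 8; useful = 190; efficiency = 190/256 = 95/128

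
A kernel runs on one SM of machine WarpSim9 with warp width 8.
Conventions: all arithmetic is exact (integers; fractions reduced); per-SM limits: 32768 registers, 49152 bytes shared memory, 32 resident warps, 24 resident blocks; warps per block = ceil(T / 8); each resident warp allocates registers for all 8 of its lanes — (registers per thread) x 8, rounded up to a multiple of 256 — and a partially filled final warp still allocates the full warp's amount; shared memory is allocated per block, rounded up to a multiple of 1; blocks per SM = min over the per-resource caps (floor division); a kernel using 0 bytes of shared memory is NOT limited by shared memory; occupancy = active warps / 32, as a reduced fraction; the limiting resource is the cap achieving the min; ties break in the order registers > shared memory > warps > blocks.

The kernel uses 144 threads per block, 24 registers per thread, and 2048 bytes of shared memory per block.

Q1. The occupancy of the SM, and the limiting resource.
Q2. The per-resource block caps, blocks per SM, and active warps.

Answer: occupancy 9/16, limited by warps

registers: 7 blocks
shared memory: 24 blocks
warps: 1 block
blocks: 24 blocks

Answer: 1 block, 18 active warps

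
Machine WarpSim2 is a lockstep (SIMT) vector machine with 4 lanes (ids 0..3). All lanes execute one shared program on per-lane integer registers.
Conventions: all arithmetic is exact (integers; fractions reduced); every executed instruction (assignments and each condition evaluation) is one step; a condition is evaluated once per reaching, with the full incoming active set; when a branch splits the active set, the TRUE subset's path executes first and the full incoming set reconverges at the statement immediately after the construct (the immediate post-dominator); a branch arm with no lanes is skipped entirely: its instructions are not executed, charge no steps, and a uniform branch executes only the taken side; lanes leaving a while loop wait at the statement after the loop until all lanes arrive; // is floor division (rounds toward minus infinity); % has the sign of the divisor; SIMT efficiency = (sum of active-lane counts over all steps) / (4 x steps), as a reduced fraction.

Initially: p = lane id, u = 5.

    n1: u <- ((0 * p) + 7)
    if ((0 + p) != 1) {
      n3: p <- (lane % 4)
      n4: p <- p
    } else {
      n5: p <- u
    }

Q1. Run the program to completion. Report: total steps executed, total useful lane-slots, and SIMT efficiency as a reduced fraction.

Answer: 5 steps, 15 useful, 3/4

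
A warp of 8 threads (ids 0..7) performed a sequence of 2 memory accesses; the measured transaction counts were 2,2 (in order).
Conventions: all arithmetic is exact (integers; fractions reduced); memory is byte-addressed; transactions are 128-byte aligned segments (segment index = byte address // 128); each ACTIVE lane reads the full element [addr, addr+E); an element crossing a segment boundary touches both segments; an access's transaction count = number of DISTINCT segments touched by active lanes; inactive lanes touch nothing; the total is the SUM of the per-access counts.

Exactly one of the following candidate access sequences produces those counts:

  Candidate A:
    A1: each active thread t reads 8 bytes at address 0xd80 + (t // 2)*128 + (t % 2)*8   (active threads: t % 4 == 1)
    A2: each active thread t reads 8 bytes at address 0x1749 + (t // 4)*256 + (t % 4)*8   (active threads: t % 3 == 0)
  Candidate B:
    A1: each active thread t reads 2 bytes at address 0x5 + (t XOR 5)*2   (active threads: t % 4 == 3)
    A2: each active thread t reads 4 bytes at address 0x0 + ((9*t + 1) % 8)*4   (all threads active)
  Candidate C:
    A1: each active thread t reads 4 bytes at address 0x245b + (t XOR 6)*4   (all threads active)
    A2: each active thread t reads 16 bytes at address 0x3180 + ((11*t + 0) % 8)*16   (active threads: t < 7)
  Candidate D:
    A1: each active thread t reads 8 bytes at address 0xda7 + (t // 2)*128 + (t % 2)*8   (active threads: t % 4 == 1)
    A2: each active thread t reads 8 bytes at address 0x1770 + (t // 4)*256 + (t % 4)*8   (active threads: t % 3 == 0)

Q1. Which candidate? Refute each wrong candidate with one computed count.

B: A1 gives 1 transaction, not 2
C: A1 gives 1 transaction, not 2
D: A2 gives 3 transactions, not 2
A: all counts match (2,2)

Answer: A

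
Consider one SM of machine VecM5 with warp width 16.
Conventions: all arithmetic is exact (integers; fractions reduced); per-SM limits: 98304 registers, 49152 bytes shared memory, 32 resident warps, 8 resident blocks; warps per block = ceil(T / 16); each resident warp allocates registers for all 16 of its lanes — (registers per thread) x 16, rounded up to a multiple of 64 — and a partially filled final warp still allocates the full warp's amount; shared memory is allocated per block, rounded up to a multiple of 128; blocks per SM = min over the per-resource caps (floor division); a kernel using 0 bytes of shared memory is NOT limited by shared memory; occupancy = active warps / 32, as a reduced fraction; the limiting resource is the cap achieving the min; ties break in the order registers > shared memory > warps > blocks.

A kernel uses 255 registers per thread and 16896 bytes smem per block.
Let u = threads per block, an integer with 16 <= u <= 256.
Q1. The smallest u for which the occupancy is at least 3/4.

Answer: u = 177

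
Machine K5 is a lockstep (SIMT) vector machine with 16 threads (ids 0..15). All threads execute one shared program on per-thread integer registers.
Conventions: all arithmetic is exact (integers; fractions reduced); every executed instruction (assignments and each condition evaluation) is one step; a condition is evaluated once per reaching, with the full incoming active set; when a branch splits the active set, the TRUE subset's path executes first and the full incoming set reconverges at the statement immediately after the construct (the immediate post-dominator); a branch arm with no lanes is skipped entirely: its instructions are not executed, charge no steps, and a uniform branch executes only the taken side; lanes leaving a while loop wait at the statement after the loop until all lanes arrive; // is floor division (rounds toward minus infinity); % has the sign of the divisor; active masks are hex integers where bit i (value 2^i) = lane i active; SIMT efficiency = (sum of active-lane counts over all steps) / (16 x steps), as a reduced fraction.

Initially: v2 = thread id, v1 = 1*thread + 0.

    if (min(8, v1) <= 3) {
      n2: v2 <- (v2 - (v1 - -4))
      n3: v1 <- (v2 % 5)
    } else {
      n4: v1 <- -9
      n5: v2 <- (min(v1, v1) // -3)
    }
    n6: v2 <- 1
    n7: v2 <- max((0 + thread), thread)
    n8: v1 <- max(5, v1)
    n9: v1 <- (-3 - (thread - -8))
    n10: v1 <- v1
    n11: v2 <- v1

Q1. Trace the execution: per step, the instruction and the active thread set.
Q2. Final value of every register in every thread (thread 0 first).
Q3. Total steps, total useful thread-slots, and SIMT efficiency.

step 0: eval (min(8, v1) <= 3)       0xffff
step 1: v2 <- (v2 - (v1 - -4))       0x000f
step 2: v1 <- (v2 % 5)               0x000f
step 3: v1 <- -9                     0xfff0
step 4: v2 <- (min(v1, v1) // -3)    0xfff0
step 5: v2 <- 1                      0xffff
step 6: v2 <- max((0 + thread), thread) 0xffff
step 7: v1 <- max(5, v1)             0xffff
step 8: v1 <- (-3 - (thread - -8))   0xffff
step 9: v1 <- v1                     0xffff
step 10: v2 <- v1                     0xffff

Answer: 11 steps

v2: -11,-12,-13,-14,-15,-16,-17,-18,-19,-20,-21,-22,-23,-24,-25,-26
v1: -11,-12,-13,-14,-15,-16,-17,-18,-19,-20,-21,-22,-23,-24,-25,-26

steps = 11; useful = 144; efficiency = 144/176 = 9/11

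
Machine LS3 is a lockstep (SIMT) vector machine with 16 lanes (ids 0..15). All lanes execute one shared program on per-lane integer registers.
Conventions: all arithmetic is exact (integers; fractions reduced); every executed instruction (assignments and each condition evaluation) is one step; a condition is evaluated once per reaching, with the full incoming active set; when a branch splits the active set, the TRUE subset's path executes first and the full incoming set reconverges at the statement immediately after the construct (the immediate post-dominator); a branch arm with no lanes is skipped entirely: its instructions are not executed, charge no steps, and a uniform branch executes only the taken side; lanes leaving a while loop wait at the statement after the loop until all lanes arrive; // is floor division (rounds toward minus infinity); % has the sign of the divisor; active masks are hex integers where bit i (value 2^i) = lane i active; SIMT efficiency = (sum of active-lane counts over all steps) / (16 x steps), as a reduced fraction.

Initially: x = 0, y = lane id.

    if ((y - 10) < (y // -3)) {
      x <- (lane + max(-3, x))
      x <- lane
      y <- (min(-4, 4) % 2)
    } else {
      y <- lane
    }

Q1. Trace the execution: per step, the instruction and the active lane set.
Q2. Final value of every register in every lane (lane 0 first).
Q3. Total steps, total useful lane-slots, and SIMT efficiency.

step 0: eval ((y - 10) < (y // -3))  0xffff
step 1: x <- (lane + max(-3, x))     0x007f
step 2: x <- lane                    0x007f
step 3: y <- (min(-4, 4) % 2)        0x007f
step 4: y <- lane                    0xff80

Answer: 5 steps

x: 0,1,2,3,4,5,6,0,0,0,0,0,0,0,0,0
y: 0,0,0,0,0,0,0,7,8,9,10,11,12,13,14,15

steps = 5; useful = 46; efficiency = 46/80 = 23/40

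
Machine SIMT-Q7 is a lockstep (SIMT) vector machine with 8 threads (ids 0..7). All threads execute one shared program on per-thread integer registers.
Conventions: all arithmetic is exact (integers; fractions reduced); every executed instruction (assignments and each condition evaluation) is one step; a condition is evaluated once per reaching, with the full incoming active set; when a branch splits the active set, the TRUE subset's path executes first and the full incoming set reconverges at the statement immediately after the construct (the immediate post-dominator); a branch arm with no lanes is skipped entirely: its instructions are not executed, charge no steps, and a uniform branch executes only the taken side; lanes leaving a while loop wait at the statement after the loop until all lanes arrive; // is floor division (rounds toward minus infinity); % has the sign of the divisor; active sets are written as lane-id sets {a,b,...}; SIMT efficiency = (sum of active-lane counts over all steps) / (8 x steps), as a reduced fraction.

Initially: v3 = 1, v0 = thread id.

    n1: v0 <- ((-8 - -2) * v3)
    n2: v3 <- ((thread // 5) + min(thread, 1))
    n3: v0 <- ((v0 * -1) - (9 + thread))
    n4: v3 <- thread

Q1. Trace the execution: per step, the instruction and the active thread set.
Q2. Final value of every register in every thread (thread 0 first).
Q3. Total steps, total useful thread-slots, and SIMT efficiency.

step 0: v0 <- ((-8 - -2) * v3)       {0,1,2,3,4,5,6,7}
step 1: v3 <- ((thread // 5) + min(thread, 1)) {0,1,2,3,4,5,6,7}
step 2: v0 <- ((v0 * -1) - (9 + thread)) {0,1,2,3,4,5,6,7}
step 3: v3 <- thread                 {0,1,2,3,4,5,6,7}

Answer: 4 steps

v3: 0,1,2,3,4,5,6,7
v0: -3,-4,-5,-6,-7,-8,-9,-10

steps = 4; useful = 32; efficiency = 32/32 = 1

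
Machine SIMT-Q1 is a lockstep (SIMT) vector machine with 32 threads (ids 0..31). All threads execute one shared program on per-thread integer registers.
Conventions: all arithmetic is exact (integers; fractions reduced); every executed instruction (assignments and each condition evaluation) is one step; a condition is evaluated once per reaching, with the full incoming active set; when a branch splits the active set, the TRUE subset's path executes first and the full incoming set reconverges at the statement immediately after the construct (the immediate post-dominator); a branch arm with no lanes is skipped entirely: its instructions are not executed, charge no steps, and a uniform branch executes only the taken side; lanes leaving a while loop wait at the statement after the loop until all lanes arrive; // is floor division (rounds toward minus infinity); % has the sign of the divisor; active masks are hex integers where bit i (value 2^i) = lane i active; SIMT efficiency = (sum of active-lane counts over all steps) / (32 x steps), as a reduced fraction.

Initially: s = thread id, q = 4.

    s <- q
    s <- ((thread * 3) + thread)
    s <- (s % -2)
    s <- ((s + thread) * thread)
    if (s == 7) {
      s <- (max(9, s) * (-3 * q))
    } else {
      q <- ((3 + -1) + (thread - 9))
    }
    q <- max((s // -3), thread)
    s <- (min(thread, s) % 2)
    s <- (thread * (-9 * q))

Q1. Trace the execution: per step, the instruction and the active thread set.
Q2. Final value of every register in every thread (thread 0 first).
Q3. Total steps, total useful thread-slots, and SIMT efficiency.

step 0: s <- q                       0xffffffff
step 1: s <- ((thread * 3) + thread) 0xffffffff
step 2: s <- (s % -2)                0xffffffff
step 3: s <- ((s + thread) * thread) 0xffffffff
step 4: eval (s == 7)                0xffffffff
step 5: q <- ((3 + -1) + (thread - 9)) 0xffffffff
step 6: q <- max((s // -3), thread)  0xffffffff
step 7: s <- (min(thread, s) % 2)    0xffffffff
step 8: s <- (thread * (-9 * q))     0xffffffff

Answer: 9 steps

s: 0,-9,-36,-81,-144,-225,-324,-441,-576,-729,-900,-1089,-1296,-1521,-1764,-2025,-2304,-2601,-2916,-3249,-3600,-3969,-4356,-4761,-5184,-5625,-6084,-6561,-7056,-7569,-8100,-8649
q: 0,1,2,3,4,5,6,7,8,9,10,11,12,13,14,15,16,17,18,19,20,21,22,23,24,25,26,27,28,29,30,31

steps = 9; useful = 288; efficiency = 288/288 = 1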